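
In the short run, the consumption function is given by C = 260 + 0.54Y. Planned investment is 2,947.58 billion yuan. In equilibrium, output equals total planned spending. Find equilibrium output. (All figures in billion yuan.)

Y = 6973

Y = C + I = 260 + 0.54Y + 2947.58
Y − 0.54Y = 3207.58
0.46Y = 3207.58, so Y = 3207.58/0.46 = 6973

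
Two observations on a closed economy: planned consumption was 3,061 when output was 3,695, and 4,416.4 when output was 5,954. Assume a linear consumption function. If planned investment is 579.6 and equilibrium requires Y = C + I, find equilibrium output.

Y = 3559

MPC = (4416.4 − 3061)/(5954 − 3695) = 1355.4/2259 = 0.6
a = 3061 − 0.6(3695) = 844
Equilibrium: Y = 844 + 0.6Y + 579.6
0.4Y = 1423.6, so Y = 1423.6/0.4 = 3559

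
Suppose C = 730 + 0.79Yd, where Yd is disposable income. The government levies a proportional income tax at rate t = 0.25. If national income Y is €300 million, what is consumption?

Yd = (1 − 0.25)(300) = 0.75(300) = 225
C = 730 + 0.79(225) = 730 + 177.75 = 907.75

C = 907.75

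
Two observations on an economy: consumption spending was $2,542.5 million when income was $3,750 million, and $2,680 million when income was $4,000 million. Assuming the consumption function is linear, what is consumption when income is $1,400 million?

C = 1250

MPC = (2680 − 2542.5)/(4000 − 3750) = 137.5/250 = 0.55
a = 2542.5 − 0.55(3750) = 2542.5 − 2062.5 = 480
C = 480 + 0.55(1400) = 480 + 770 = 1250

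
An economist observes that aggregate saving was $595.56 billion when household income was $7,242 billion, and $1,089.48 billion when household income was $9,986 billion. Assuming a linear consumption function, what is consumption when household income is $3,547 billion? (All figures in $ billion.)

C = 3616.54

MPS = ΔS/ΔY = (1089.48 − 595.56)/(9986 − 7242) = 493.92/2744 = 0.18
MPC = 1 − MPS = 0.82
Autonomous saving = 595.56 − 0.18(7242) = -708, so a = 708
C = 708 + 0.82(3547) = 708 + 2908.54 = 3616.54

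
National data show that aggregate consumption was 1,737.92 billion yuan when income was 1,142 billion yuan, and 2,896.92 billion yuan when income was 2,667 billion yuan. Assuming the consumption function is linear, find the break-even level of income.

MPC = (2896.92 − 1737.92)/(2667 − 1142) = 1159/1525 = 0.76
a = 1737.92 − 0.76(1142) = 1737.92 − 867.92 = 870
Break-even: Y = a/(1−MPC) = 870/0.24 = 3625

Y = 3625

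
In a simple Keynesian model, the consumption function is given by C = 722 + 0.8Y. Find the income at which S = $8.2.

S = Y − C = -722 + 0.2Y
-722 + 0.2Y = 8.2, so 0.2Y = 730.2 and Y = 3651

Y = 3651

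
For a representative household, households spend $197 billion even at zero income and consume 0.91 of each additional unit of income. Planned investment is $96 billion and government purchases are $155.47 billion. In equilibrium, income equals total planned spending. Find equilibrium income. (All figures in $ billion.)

Y = 4983

Y = C + I + G = 197 + 0.91Y + 96 + 155.47
Y − 0.91Y = 448.47
0.09Y = 448.47, so Y = 448.47/0.09 = 4983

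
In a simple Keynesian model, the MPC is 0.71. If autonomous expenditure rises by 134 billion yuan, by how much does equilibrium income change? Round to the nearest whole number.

The multiplier is 1/(1 − MPC) = 1/0.29.
ΔY = 134/0.29 = 462.07 ≈ 462

ΔY ≈ 462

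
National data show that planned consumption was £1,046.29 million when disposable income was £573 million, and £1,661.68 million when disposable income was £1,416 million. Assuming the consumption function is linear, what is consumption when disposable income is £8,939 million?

C = 7153.47

MPC = (1661.68 − 1046.29)/(1416 − 573) = 615.39/843 = 0.73
a = 1046.29 − 0.73(573) = 1046.29 − 418.29 = 628
C = 628 + 0.73(8939) = 628 + 6525.47 = 7153.47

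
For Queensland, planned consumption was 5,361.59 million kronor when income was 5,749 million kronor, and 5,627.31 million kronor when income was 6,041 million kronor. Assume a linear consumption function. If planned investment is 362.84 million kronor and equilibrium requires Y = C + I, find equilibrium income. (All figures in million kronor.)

MPC = (5627.31 − 5361.59)/(6041 − 5749) = 265.72/292 = 0.91
a = 5361.59 − 0.91(5749) = 130
Equilibrium: Y = 130 + 0.91Y + 362.84
0.09Y = 492.84, so Y = 492.84/0.09 = 5476

Y = 5476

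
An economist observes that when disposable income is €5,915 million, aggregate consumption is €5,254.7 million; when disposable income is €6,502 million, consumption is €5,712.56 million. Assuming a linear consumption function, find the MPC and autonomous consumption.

MPC = ΔC/ΔY = (5712.56 − 5254.7)/(6502 − 5915) = 457.86/587 = 0.78
a = C − MPC·Y = 5254.7 − 0.78(5915) = 5254.7 − 4613.7 = 641

MPC = 0.78; a = 641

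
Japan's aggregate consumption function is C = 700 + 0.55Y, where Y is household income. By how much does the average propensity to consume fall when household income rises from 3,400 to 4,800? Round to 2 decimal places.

At Y = 3400: C = 700 + 0.55(3400) = 2570, APC = 2570/3400 = 0.756
At Y = 4800: C = 3340, APC = 3340/4800 = 0.696
Fall in APC = 0.756 − 0.696 = 0.06

ΔAPC = 0.06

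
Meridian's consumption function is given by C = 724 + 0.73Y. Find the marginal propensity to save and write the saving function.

MPS = 0.27; S = -724 + 0.27Y

MPS = 1 − MPC = 1 − 0.73 = 0.27
S = Y − C = -724 + 0.27Y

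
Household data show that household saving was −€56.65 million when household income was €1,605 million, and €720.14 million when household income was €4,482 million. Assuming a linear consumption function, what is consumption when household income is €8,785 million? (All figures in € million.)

MPS = ΔS/ΔY = (720.14 − (-56.65))/(4482 − 1605) = 776.79/2877 = 0.27
MPC = 1 − MPS = 0.73
Autonomous saving = -56.65 − 0.27(1605) = -490, so a = 490
C = 490 + 0.73(8785) = 490 + 6413.05 = 6903.05

C = 6903.05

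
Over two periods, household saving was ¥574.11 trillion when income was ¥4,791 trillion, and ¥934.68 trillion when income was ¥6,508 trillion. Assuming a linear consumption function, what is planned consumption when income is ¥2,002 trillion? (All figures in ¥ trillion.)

MPS = ΔS/ΔY = (934.68 − 574.11)/(6508 − 4791) = 360.57/1717 = 0.21
MPC = 1 − MPS = 0.79
Autonomous saving = 574.11 − 0.21(4791) = -432, so a = 432
C = 432 + 0.79(2002) = 432 + 1581.58 = 2013.58

C = 2013.58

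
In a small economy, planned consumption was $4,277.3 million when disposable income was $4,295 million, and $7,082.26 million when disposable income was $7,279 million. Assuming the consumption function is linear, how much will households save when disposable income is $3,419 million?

MPC = (7082.26 − 4277.3)/(7279 − 4295) = 2804.96/2984 = 0.94
a = 4277.3 − 0.94(4295) = 4277.3 − 4037.3 = 240
C = 240 + 0.94(3419) = 3453.86
S = 3419 − 3453.86 = -34.86

S = -34.86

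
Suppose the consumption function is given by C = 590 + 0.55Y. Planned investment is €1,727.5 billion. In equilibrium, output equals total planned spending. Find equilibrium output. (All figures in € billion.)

Y = 5150

Y = C + I = 590 + 0.55Y + 1727.5
Y − 0.55Y = 2317.5
0.45Y = 2317.5, so Y = 2317.5/0.45 = 5150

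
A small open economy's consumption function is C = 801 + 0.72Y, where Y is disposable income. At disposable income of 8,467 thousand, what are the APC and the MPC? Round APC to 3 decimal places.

MPC = 0.72 (the slope of the consumption function)
C = 801 + 0.72(8467) = 6897.24, so APC = 6897.24/8467 = 0.815

APC = 0.815; MPC = 0.72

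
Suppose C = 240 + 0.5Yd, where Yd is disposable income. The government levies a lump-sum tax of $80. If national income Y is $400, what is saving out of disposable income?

Yd = Y − T = 400 − 80 = 320
C = 240 + 0.5(320) = 240 + 160 = 400
S = Yd − C = 320 − 400 = -80

S = -80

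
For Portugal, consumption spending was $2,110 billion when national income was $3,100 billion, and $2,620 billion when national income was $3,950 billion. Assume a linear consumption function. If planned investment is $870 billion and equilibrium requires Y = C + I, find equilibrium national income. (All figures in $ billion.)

MPC = (2620 − 2110)/(3950 − 3100) = 510/850 = 0.6
a = 2110 − 0.6(3100) = 250
Equilibrium: Y = 250 + 0.6Y + 870
0.4Y = 1120, so Y = 1120/0.4 = 2800

Y = 2800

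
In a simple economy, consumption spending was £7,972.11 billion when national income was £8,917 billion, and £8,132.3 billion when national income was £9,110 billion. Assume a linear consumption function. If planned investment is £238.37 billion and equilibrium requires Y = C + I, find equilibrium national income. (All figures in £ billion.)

Y = 4761

MPC = (8132.3 − 7972.11)/(9110 − 8917) = 160.19/193 = 0.83
a = 7972.11 − 0.83(8917) = 571
Equilibrium: Y = 571 + 0.83Y + 238.37
0.17Y = 809.37, so Y = 809.37/0.17 = 4761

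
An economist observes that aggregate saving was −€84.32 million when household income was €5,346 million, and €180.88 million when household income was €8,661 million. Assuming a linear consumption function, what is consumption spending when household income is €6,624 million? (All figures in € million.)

C = 6606.08

MPS = ΔS/ΔY = (180.88 − (-84.32))/(8661 − 5346) = 265.2/3315 = 0.08
MPC = 1 − MPS = 0.92
Autonomous saving = -84.32 − 0.08(5346) = -512, so a = 512
C = 512 + 0.92(6624) = 512 + 6094.08 = 6606.08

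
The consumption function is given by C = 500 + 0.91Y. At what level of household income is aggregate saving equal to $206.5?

S = Y − C = -500 + 0.09Y
-500 + 0.09Y = 206.5, so 0.09Y = 706.5 and Y = 7850

Y = 7850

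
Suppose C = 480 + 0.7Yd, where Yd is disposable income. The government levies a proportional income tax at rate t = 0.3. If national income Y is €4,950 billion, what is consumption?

Yd = (1 − 0.3)(4950) = 0.7(4950) = 3465
C = 480 + 0.7(3465) = 480 + 2425.5 = 2905.5

C = 2905.5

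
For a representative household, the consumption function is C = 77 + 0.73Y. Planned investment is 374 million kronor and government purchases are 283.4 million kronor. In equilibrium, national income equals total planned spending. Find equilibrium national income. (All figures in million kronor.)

Y = 2720

Y = C + I + G = 77 + 0.73Y + 374 + 283.4
Y − 0.73Y = 734.4
0.27Y = 734.4, so Y = 734.4/0.27 = 2720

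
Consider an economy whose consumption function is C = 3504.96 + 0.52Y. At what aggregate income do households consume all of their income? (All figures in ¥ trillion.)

Y = 7302

At break-even, C = Y: 3504.96 + 0.52Y = Y
0.48Y = 3504.96, so Y = 3504.96/0.48 = 7302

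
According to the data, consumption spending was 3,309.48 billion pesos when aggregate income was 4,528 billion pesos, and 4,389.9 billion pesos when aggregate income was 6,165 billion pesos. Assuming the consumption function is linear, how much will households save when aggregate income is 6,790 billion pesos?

MPC = (4389.9 − 3309.48)/(6165 − 4528) = 1080.42/1637 = 0.66
a = 3309.48 − 0.66(4528) = 3309.48 − 2988.48 = 321
C = 321 + 0.66(6790) = 4802.4
S = 6790 − 4802.4 = 1987.6

S = 1987.6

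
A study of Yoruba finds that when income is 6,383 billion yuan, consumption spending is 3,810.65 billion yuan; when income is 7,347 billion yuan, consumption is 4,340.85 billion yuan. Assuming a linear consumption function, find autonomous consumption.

a = 300

MPC = ΔC/ΔY = (4340.85 − 3810.65)/(7347 − 6383) = 530.2/964 = 0.55
a = C − MPC·Y = 3810.65 − 0.55(6383) = 3810.65 − 3510.65 = 300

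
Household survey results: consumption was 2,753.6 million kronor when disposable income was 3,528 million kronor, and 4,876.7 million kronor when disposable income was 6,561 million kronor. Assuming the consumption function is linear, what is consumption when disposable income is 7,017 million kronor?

C = 5195.9

MPC = (4876.7 − 2753.6)/(6561 − 3528) = 2123.1/3033 = 0.7
a = 2753.6 − 0.7(3528) = 2753.6 − 2469.6 = 284
C = 284 + 0.7(7017) = 284 + 4911.9 = 5195.9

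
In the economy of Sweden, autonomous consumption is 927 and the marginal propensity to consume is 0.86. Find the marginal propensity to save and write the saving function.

MPS = 1 − MPC = 1 − 0.86 = 0.14
S = Y − C = -927 + 0.14Y

MPS = 0.14; S = -927 + 0.14Y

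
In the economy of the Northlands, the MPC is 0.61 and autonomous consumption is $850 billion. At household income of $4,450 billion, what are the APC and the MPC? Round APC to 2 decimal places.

APC = 0.80; MPC = 0.61

MPC = 0.61 (the slope of the consumption function)
C = 850 + 0.61(4450) = 3564.5, so APC = 3564.5/4450 = 0.80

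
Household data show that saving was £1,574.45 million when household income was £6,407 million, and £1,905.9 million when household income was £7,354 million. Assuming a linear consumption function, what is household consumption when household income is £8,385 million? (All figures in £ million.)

MPS = ΔS/ΔY = (1905.9 − 1574.45)/(7354 − 6407) = 331.45/947 = 0.35
MPC = 1 − MPS = 0.65
Autonomous saving = 1574.45 − 0.35(6407) = -668, so a = 668
C = 668 + 0.65(8385) = 668 + 5450.25 = 6118.25

C = 6118.25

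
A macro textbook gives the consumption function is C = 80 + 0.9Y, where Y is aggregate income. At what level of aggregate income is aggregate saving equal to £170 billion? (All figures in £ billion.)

S = Y − C = -80 + 0.1Y
-80 + 0.1Y = 170, so 0.1Y = 250 and Y = 2500

Y = 2500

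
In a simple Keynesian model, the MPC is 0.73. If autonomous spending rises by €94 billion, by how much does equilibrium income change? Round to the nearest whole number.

ΔY ≈ 348

The multiplier is 1/(1 − MPC) = 1/0.27.
ΔY = 94/0.27 = 348.15 ≈ 348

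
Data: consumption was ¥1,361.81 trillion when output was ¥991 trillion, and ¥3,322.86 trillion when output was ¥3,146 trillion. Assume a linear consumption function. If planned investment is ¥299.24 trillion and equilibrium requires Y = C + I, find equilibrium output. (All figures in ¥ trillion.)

Y = 8436

MPC = (3322.86 − 1361.81)/(3146 − 991) = 1961.05/2155 = 0.91
a = 1361.81 − 0.91(991) = 460
Equilibrium: Y = 460 + 0.91Y + 299.24
0.09Y = 759.24, so Y = 759.24/0.09 = 8436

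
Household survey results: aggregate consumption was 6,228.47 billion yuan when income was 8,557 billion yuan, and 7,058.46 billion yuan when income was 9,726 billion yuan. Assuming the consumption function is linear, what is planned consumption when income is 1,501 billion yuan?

MPC = (7058.46 − 6228.47)/(9726 − 8557) = 829.99/1169 = 0.71
a = 6228.47 − 0.71(8557) = 6228.47 − 6075.47 = 153
C = 153 + 0.71(1501) = 153 + 1065.71 = 1218.71

C = 1218.71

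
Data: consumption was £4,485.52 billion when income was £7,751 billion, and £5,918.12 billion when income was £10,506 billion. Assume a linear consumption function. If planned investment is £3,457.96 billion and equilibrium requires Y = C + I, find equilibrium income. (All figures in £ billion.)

MPC = (5918.12 − 4485.52)/(10506 − 7751) = 1432.6/2755 = 0.52
a = 4485.52 − 0.52(7751) = 455
Equilibrium: Y = 455 + 0.52Y + 3457.96
0.48Y = 3912.96, so Y = 3912.96/0.48 = 8152

Y = 8152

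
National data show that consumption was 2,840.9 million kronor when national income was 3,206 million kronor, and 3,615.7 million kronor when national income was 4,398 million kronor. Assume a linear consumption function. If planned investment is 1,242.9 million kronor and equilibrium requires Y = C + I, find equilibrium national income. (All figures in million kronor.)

Y = 5714

MPC = (3615.7 − 2840.9)/(4398 − 3206) = 774.8/1192 = 0.65
a = 2840.9 − 0.65(3206) = 757
Equilibrium: Y = 757 + 0.65Y + 1242.9
0.35Y = 1999.9, so Y = 1999.9/0.35 = 5714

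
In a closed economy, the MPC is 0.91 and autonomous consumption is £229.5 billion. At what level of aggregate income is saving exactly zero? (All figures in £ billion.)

At break-even, C = Y: 229.5 + 0.91Y = Y
0.09Y = 229.5, so Y = 229.5/0.09 = 2550

Y = 2550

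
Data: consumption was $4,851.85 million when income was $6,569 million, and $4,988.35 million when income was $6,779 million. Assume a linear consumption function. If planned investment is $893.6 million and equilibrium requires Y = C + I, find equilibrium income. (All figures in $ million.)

Y = 4216

MPC = (4988.35 − 4851.85)/(6779 − 6569) = 136.5/210 = 0.65
a = 4851.85 − 0.65(6569) = 582
Equilibrium: Y = 582 + 0.65Y + 893.6
0.35Y = 1475.6, so Y = 1475.6/0.35 = 4216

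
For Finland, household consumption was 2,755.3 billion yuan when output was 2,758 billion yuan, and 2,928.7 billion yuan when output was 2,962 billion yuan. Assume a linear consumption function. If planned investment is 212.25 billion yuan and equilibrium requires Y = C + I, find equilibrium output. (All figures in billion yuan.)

Y = 4155

MPC = (2928.7 − 2755.3)/(2962 − 2758) = 173.4/204 = 0.85
a = 2755.3 − 0.85(2758) = 411
Equilibrium: Y = 411 + 0.85Y + 212.25
0.15Y = 623.25, so Y = 623.25/0.15 = 4155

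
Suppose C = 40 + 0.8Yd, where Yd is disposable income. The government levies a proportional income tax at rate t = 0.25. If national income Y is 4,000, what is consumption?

Yd = (1 − 0.25)(4000) = 0.75(4000) = 3000
C = 40 + 0.8(3000) = 40 + 2400 = 2440

C = 2440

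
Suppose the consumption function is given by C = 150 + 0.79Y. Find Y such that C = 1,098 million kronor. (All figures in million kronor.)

150 + 0.79Y = 1098
0.79Y = 948, so Y = 948/0.79 = 1200

Y = 1200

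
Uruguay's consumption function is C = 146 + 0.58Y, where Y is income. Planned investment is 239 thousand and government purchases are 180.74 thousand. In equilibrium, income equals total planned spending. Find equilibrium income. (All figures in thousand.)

Y = C + I + G = 146 + 0.58Y + 239 + 180.74
Y − 0.58Y = 565.74
0.42Y = 565.74, so Y = 565.74/0.42 = 1347

Y = 1347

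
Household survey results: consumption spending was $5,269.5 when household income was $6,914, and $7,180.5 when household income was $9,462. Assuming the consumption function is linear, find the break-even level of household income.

MPC = (7180.5 − 5269.5)/(9462 − 6914) = 1911/2548 = 0.75
a = 5269.5 − 0.75(6914) = 5269.5 − 5185.5 = 84
Break-even: Y = a/(1−MPC) = 84/0.25 = 336

Y = 336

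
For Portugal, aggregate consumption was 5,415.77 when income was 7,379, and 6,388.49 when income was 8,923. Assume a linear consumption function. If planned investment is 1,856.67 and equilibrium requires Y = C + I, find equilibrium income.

Y = 7091

MPC = (6388.49 − 5415.77)/(8923 − 7379) = 972.72/1544 = 0.63
a = 5415.77 − 0.63(7379) = 767
Equilibrium: Y = 767 + 0.63Y + 1856.67
0.37Y = 2623.67, so Y = 2623.67/0.37 = 7091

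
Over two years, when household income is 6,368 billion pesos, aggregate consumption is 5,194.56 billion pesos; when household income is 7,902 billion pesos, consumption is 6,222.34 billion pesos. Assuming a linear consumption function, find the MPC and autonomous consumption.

MPC = 0.67; a = 928

MPC = ΔC/ΔY = (6222.34 − 5194.56)/(7902 − 6368) = 1027.78/1534 = 0.67
a = C − MPC·Y = 5194.56 − 0.67(6368) = 5194.56 − 4266.56 = 928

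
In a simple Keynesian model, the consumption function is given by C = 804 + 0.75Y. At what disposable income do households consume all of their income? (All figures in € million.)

At break-even, C = Y: 804 + 0.75Y = Y
0.25Y = 804, so Y = 804/0.25 = 3216

Y = 3216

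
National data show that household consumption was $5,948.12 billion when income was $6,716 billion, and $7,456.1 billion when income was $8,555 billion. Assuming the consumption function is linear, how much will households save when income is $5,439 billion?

MPC = (7456.1 − 5948.12)/(8555 − 6716) = 1507.98/1839 = 0.82
a = 5948.12 − 0.82(6716) = 5948.12 − 5507.12 = 441
C = 441 + 0.82(5439) = 4900.98
S = 5439 − 4900.98 = 538.02

S = 538.02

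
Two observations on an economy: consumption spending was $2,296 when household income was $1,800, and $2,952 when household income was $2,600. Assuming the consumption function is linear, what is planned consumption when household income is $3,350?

C = 3567

MPC = (2952 − 2296)/(2600 − 1800) = 656/800 = 0.82
a = 2296 − 0.82(1800) = 2296 − 1476 = 820
C = 820 + 0.82(3350) = 820 + 2747 = 3567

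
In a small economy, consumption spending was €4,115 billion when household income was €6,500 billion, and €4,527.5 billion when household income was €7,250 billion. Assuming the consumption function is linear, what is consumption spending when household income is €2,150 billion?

C = 1722.5

MPC = (4527.5 − 4115)/(7250 − 6500) = 412.5/750 = 0.55
a = 4115 − 0.55(6500) = 4115 − 3575 = 540
C = 540 + 0.55(2150) = 540 + 1182.5 = 1722.5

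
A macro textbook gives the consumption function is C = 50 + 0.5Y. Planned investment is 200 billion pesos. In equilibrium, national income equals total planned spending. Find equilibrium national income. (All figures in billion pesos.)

Y = 500

Y = C + I = 50 + 0.5Y + 200
Y − 0.5Y = 250
0.5Y = 250, so Y = 250/0.5 = 500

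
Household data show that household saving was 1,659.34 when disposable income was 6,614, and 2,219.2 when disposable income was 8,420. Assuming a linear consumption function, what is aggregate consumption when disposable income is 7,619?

MPS = ΔS/ΔY = (2219.2 − 1659.34)/(8420 − 6614) = 559.86/1806 = 0.31
MPC = 1 − MPS = 0.69
Autonomous saving = 1659.34 − 0.31(6614) = -391, so a = 391
C = 391 + 0.69(7619) = 391 + 5257.11 = 5648.11

C = 5648.11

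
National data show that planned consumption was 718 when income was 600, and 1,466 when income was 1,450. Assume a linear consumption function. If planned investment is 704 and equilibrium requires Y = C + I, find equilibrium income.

Y = 7450

MPC = (1466 − 718)/(1450 − 600) = 748/850 = 0.88
a = 718 − 0.88(600) = 190
Equilibrium: Y = 190 + 0.88Y + 704
0.12Y = 894, so Y = 894/0.12 = 7450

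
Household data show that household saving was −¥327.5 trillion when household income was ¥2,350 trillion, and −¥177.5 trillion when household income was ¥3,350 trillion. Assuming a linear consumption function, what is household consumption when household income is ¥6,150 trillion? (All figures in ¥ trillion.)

MPS = ΔS/ΔY = (-177.5 − (-327.5))/(3350 − 2350) = 150/1000 = 0.15
MPC = 1 − MPS = 0.85
Autonomous saving = -327.5 − 0.15(2350) = -680, so a = 680
C = 680 + 0.85(6150) = 680 + 5227.5 = 5907.5

C = 5907.5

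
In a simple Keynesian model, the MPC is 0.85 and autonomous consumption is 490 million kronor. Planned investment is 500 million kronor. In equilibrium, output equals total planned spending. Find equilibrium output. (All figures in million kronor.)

Y = 6600

Y = C + I = 490 + 0.85Y + 500
Y − 0.85Y = 990
0.15Y = 990, so Y = 990/0.15 = 6600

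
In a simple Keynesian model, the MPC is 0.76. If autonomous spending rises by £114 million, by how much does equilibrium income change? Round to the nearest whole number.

ΔY ≈ 475

The multiplier is 1/(1 − MPC) = 1/0.24.
ΔY = 114/0.24 = 475.00 ≈ 475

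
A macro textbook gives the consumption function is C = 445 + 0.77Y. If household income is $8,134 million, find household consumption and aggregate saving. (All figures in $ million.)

C = 445 + 0.77(8134) = 445 + 6263.18 = 6708.18
S = Y − C = 8134 − 6708.18 = 1425.82

C = 6708.18; S = 1425.82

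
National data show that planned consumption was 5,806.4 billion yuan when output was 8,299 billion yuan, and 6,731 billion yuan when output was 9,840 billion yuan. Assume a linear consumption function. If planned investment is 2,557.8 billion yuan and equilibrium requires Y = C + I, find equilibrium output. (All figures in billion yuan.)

Y = 8462

MPC = (6731 − 5806.4)/(9840 − 8299) = 924.6/1541 = 0.6
a = 5806.4 − 0.6(8299) = 827
Equilibrium: Y = 827 + 0.6Y + 2557.8
0.4Y = 3384.8, so Y = 3384.8/0.4 = 8462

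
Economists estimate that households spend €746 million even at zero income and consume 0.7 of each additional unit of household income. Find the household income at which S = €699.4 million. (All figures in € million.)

S = Y − C = -746 + 0.3Y
-746 + 0.3Y = 699.4, so 0.3Y = 1445.4 and Y = 4818

Y = 4818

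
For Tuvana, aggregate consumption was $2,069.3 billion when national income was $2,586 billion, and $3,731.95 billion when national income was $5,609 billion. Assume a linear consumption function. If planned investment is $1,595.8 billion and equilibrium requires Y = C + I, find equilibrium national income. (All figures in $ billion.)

MPC = (3731.95 − 2069.3)/(5609 − 2586) = 1662.65/3023 = 0.55
a = 2069.3 − 0.55(2586) = 647
Equilibrium: Y = 647 + 0.55Y + 1595.8
0.45Y = 2242.8, so Y = 2242.8/0.45 = 4984

Y = 4984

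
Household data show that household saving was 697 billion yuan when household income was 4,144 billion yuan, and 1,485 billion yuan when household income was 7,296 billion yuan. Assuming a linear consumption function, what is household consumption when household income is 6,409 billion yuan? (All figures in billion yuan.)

MPS = ΔS/ΔY = (1485 − 697)/(7296 − 4144) = 788/3152 = 0.25
MPC = 1 − MPS = 0.75
Autonomous saving = 697 − 0.25(4144) = -339, so a = 339
C = 339 + 0.75(6409) = 339 + 4806.75 = 5145.75

C = 5145.75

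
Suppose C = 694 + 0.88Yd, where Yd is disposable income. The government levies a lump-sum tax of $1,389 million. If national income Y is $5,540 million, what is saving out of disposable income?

Yd = Y − T = 5540 − 1389 = 4151
C = 694 + 0.88(4151) = 694 + 3652.88 = 4346.88
S = Yd − C = 4151 − 4346.88 = -195.88

S = -195.88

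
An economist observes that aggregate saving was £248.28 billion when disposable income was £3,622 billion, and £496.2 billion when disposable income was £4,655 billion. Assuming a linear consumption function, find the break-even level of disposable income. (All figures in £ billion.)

MPS = ΔS/ΔY = (496.2 − 248.28)/(4655 − 3622) = 247.92/1033 = 0.24
MPC = 1 − MPS = 0.76
From S(3622) = 248.28: −a + 0.24(3622) = 248.28, so a = 869.28 − 248.28 = 621
Break-even (S = 0): Y = a/MPS = 621/0.24 = 2587.5

Y = 2587.5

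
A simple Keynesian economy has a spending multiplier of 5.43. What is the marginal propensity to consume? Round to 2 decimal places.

MPC = 0.82

k = 1/(1 − MPC), so 1 − MPC = 1/k = 1/5.43 = 0.1842
MPC = 1 − 0.1842 = 0.82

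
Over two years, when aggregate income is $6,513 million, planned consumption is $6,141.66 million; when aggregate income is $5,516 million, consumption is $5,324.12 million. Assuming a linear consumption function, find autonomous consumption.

MPC = ΔC/ΔY = (6141.66 − 5324.12)/(6513 − 5516) = 817.54/997 = 0.82
a = C − MPC·Y = 5324.12 − 0.82(5516) = 5324.12 − 4523.12 = 801

a = 801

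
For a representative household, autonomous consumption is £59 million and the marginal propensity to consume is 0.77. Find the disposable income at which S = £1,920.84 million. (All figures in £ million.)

Y = 8608

S = Y − C = -59 + 0.23Y
-59 + 0.23Y = 1920.84, so 0.23Y = 1979.84 and Y = 8608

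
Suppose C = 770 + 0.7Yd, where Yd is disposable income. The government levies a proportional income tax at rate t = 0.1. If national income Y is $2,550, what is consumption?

Yd = (1 − 0.1)(2550) = 0.9(2550) = 2295
C = 770 + 0.7(2295) = 770 + 1606.5 = 2376.5

C = 2376.5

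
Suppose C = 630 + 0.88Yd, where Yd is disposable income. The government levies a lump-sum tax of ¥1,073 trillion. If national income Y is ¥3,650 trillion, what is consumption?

C = 2897.76

Yd = Y − T = 3650 − 1073 = 2577
C = 630 + 0.88(2577) = 630 + 2267.76 = 2897.76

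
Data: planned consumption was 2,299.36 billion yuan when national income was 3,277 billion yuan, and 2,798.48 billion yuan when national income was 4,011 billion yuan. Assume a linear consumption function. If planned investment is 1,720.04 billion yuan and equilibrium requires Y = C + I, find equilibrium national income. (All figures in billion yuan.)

Y = 5597

MPC = (2798.48 − 2299.36)/(4011 − 3277) = 499.12/734 = 0.68
a = 2299.36 − 0.68(3277) = 71
Equilibrium: Y = 71 + 0.68Y + 1720.04
0.32Y = 1791.04, so Y = 1791.04/0.32 = 5597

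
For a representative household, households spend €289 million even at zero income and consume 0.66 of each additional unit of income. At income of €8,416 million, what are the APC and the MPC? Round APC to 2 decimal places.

MPC = 0.66 (the slope of the consumption function)
C = 289 + 0.66(8416) = 5843.56, so APC = 5843.56/8416 = 0.69

APC = 0.69; MPC = 0.66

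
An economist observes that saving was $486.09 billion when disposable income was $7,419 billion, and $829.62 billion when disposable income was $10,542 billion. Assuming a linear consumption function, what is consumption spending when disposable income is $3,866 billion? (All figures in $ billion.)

C = 3770.74

MPS = ΔS/ΔY = (829.62 − 486.09)/(10542 − 7419) = 343.53/3123 = 0.11
MPC = 1 − MPS = 0.89
Autonomous saving = 486.09 − 0.11(7419) = -330, so a = 330
C = 330 + 0.89(3866) = 330 + 3440.74 = 3770.74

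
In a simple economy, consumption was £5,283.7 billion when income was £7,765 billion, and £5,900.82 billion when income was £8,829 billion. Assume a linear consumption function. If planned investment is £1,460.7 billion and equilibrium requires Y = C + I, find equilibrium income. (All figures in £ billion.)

MPC = (5900.82 − 5283.7)/(8829 − 7765) = 617.12/1064 = 0.58
a = 5283.7 − 0.58(7765) = 780
Equilibrium: Y = 780 + 0.58Y + 1460.7
0.42Y = 2240.7, so Y = 2240.7/0.42 = 5335

Y = 5335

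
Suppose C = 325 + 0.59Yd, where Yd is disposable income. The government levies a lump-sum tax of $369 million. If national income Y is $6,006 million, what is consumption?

Yd = Y − T = 6006 − 369 = 5637
C = 325 + 0.59(5637) = 325 + 3325.83 = 3650.83

C = 3650.83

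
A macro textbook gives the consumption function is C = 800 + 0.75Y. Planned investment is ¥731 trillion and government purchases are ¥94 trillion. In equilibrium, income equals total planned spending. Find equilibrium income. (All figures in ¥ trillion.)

Y = C + I + G = 800 + 0.75Y + 731 + 94
Y − 0.75Y = 1625
0.25Y = 1625, so Y = 1625/0.25 = 6500

Y = 6500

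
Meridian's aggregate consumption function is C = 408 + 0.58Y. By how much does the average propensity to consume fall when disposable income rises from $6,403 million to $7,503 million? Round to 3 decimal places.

ΔAPC = 0.009

At Y = 6403: C = 408 + 0.58(6403) = 4121.74, APC = 4121.74/6403 = 0.6437
At Y = 7503: C = 4759.74, APC = 4759.74/7503 = 0.6344
Fall in APC = 0.6437 − 0.6344 = 0.0093 ≈ 0.009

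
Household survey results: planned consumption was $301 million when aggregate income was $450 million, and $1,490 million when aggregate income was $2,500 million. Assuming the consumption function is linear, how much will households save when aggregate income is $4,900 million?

MPC = (1490 − 301)/(2500 − 450) = 1189/2050 = 0.58
a = 301 − 0.58(450) = 301 − 261 = 40
C = 40 + 0.58(4900) = 2882
S = 4900 − 2882 = 2018

S = 2018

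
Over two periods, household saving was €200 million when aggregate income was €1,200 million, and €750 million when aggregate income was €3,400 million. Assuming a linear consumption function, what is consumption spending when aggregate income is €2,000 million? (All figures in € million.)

C = 1600

MPS = ΔS/ΔY = (750 − 200)/(3400 − 1200) = 550/2200 = 0.25
MPC = 1 − MPS = 0.75
Autonomous saving = 200 − 0.25(1200) = -100, so a = 100
C = 100 + 0.75(2000) = 100 + 1500 = 1600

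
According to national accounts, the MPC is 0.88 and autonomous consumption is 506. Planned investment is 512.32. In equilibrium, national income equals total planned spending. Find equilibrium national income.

Y = C + I = 506 + 0.88Y + 512.32
Y − 0.88Y = 1018.32
0.12Y = 1018.32, so Y = 1018.32/0.12 = 8486

Y = 8486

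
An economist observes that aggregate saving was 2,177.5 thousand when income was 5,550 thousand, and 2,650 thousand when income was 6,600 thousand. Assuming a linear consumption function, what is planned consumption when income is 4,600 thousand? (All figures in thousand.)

MPS = ΔS/ΔY = (2650 − 2177.5)/(6600 − 5550) = 472.5/1050 = 0.45
MPC = 1 − MPS = 0.55
Autonomous saving = 2177.5 − 0.45(5550) = -320, so a = 320
C = 320 + 0.55(4600) = 320 + 2530 = 2850

C = 2850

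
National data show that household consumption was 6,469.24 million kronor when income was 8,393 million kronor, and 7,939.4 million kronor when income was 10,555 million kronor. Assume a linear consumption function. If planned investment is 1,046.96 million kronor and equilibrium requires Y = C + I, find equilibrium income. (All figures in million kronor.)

MPC = (7939.4 − 6469.24)/(10555 − 8393) = 1470.16/2162 = 0.68
a = 6469.24 − 0.68(8393) = 762
Equilibrium: Y = 762 + 0.68Y + 1046.96
0.32Y = 1808.96, so Y = 1808.96/0.32 = 5653

Y = 5653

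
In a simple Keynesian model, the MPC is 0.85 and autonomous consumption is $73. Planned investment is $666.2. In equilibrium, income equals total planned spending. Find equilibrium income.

Y = 4928

Y = C + I = 73 + 0.85Y + 666.2
Y − 0.85Y = 739.2
0.15Y = 739.2, so Y = 739.2/0.15 = 4928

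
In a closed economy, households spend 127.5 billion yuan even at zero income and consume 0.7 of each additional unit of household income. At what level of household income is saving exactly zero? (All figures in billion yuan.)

Y = 425

At break-even, C = Y: 127.5 + 0.7Y = Y
0.3Y = 127.5, so Y = 127.5/0.3 = 425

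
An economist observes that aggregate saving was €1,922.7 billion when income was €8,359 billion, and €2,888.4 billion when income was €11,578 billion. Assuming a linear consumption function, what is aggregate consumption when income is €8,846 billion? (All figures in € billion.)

C = 6777.2

MPS = ΔS/ΔY = (2888.4 − 1922.7)/(11578 − 8359) = 965.7/3219 = 0.3
MPC = 1 − MPS = 0.7
Autonomous saving = 1922.7 − 0.3(8359) = -585, so a = 585
C = 585 + 0.7(8846) = 585 + 6192.2 = 6777.2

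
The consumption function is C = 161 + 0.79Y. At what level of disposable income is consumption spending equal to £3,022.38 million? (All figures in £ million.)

Y = 3622

161 + 0.79Y = 3022.38
0.79Y = 2861.38, so Y = 2861.38/0.79 = 3622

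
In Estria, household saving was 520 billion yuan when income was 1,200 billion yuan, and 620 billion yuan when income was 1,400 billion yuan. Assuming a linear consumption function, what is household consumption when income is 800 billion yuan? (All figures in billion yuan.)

C = 480

MPS = ΔS/ΔY = (620 − 520)/(1400 − 1200) = 100/200 = 0.5
MPC = 1 − MPS = 0.5
Autonomous saving = 520 − 0.5(1200) = -80, so a = 80
C = 80 + 0.5(800) = 80 + 400 = 480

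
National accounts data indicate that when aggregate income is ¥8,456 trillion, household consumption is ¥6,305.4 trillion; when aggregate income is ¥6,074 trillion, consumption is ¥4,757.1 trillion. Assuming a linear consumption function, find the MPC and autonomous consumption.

MPC = 0.65; a = 809

MPC = ΔC/ΔY = (6305.4 − 4757.1)/(8456 − 6074) = 1548.3/2382 = 0.65
a = C − MPC·Y = 4757.1 − 0.65(6074) = 4757.1 − 3948.1 = 809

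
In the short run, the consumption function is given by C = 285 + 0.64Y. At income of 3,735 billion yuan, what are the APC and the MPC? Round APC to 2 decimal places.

APC = 0.72; MPC = 0.64

MPC = 0.64 (the slope of the consumption function)
C = 285 + 0.64(3735) = 2675.4, so APC = 2675.4/3735 = 0.72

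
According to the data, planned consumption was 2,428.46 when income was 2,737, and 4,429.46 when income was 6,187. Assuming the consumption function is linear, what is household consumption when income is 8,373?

MPC = (4429.46 − 2428.46)/(6187 − 2737) = 2001/3450 = 0.58
a = 2428.46 − 0.58(2737) = 2428.46 − 1587.46 = 841
C = 841 + 0.58(8373) = 841 + 4856.34 = 5697.34

C = 5697.34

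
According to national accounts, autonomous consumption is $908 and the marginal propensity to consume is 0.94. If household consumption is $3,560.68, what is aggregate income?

Y = 2822

908 + 0.94Y = 3560.68
0.94Y = 2652.68, so Y = 2652.68/0.94 = 2822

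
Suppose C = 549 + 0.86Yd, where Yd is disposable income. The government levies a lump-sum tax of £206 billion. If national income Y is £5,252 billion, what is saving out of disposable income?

Yd = Y − T = 5252 − 206 = 5046
C = 549 + 0.86(5046) = 549 + 4339.56 = 4888.56
S = Yd − C = 5046 − 4888.56 = 157.44

S = 157.44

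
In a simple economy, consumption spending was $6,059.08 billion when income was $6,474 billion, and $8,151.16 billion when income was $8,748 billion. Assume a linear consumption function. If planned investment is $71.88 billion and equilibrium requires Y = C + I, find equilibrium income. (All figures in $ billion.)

Y = 2186

MPC = (8151.16 − 6059.08)/(8748 − 6474) = 2092.08/2274 = 0.92
a = 6059.08 − 0.92(6474) = 103
Equilibrium: Y = 103 + 0.92Y + 71.88
0.08Y = 174.88, so Y = 174.88/0.08 = 2186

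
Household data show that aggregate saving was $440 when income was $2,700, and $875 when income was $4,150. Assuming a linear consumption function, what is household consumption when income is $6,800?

C = 5130

MPS = ΔS/ΔY = (875 − 440)/(4150 − 2700) = 435/1450 = 0.3
MPC = 1 − MPS = 0.7
Autonomous saving = 440 − 0.3(2700) = -370, so a = 370
C = 370 + 0.7(6800) = 370 + 4760 = 5130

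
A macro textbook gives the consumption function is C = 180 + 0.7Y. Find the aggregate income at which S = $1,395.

S = Y − C = -180 + 0.3Y
-180 + 0.3Y = 1395, so 0.3Y = 1575 and Y = 5250

Y = 5250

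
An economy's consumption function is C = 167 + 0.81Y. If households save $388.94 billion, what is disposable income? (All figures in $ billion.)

Y = 2926

S = Y − C = -167 + 0.19Y
-167 + 0.19Y = 388.94, so 0.19Y = 555.94 and Y = 2926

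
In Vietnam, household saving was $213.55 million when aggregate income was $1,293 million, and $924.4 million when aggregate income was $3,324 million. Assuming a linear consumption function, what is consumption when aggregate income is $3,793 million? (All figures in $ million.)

C = 2704.45

MPS = ΔS/ΔY = (924.4 − 213.55)/(3324 − 1293) = 710.85/2031 = 0.35
MPC = 1 − MPS = 0.65
Autonomous saving = 213.55 − 0.35(1293) = -239, so a = 239
C = 239 + 0.65(3793) = 239 + 2465.45 = 2704.45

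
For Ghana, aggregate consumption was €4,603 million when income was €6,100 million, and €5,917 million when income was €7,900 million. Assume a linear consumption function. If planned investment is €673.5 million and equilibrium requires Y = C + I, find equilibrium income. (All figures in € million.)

Y = 3050

MPC = (5917 − 4603)/(7900 − 6100) = 1314/1800 = 0.73
a = 4603 − 0.73(6100) = 150
Equilibrium: Y = 150 + 0.73Y + 673.5
0.27Y = 823.5, so Y = 823.5/0.27 = 3050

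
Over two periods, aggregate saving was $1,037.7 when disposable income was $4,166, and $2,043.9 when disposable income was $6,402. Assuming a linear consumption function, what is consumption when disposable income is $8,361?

C = 5435.55

MPS = ΔS/ΔY = (2043.9 − 1037.7)/(6402 − 4166) = 1006.2/2236 = 0.45
MPC = 1 − MPS = 0.55
Autonomous saving = 1037.7 − 0.45(4166) = -837, so a = 837
C = 837 + 0.55(8361) = 837 + 4598.55 = 5435.55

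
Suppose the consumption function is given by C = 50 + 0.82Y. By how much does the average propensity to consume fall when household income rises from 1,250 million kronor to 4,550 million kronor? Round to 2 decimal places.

ΔAPC = 0.03

At Y = 1250: C = 50 + 0.82(1250) = 1075, APC = 1075/1250 = 0.860
At Y = 4550: C = 3781, APC = 3781/4550 = 0.831
Fall in APC = 0.860 − 0.831 = 0.029 ≈ 0.03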